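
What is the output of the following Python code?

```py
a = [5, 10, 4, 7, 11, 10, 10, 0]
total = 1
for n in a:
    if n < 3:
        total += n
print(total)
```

1

n=5: not <3
n=10: not <3
n=4: not <3
n=7: not <3
n=11: not <3
n=10: not <3
n=10: not <3
n=0: <3, total = 1+0 = 1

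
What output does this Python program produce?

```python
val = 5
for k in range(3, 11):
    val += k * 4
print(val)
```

k=3: val = 5+3*4 = 17
k=4: val = 17+4*4 = 33
k=5: val = 33+5*4 = 53
k=6: val = 53+6*4 = 77
k=7: val = 77+7*4 = 105
k=8: val = 105+8*4 = 137
k=9: val = 137+9*4 = 173
k=10: val = 173+10*4 = 213

213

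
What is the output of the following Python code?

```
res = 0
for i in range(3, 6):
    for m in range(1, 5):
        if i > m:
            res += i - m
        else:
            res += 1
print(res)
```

22

i=3,m=1: 3>1, res = 0+2 = 2
i=3,m=2: 3>2, res = 2+1 = 3
i=3,m=3: not 3>3, res = 3+1 = 4
i=3,m=4: not 3>4, res = 4+1 = 5
i=4,m=1: 4>1, res = 5+3 = 8
i=4,m=2: 4>2, res = 8+2 = 10
i=4,m=3: 4>3, res = 10+1 = 11
i=4,m=4: not 4>4, res = 11+1 = 12
i=5,m=1: 5>1, res = 12+4 = 16
i=5,m=2: 5>2, res = 16+3 = 19
i=5,m=3: 5>3, res = 19+2 = 21
i=5,m=4: 5>4, res = 21+1 = 22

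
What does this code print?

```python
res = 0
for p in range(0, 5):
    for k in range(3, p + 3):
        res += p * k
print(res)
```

125

p=1,k=3: res = 0+3 = 3
p=2,k=3: res = 3+6 = 9
p=2,k=4: res = 9+8 = 17
p=3,k=3: res = 17+9 = 26
p=3,k=4: res = 26+12 = 38
p=3,k=5: res = 38+15 = 53
p=4,k=3: res = 53+12 = 65
p=4,k=4: res = 65+16 = 81
p=4,k=5: res = 81+20 = 101
p=4,k=6: res = 101+24 = 125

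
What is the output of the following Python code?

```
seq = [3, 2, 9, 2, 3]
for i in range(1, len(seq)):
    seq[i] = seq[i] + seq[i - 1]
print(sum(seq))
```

i=1: seq[1] = 2+3 = 5 → [3, 5, 9, 2, 3]
i=2: seq[2] = 9+5 = 14 → [3, 5, 14, 2, 3]
i=3: seq[3] = 2+14 = 16 → [3, 5, 14, 16, 3]
i=4: seq[4] = 3+16 = 19 → [3, 5, 14, 16, 19]
sum = 57

57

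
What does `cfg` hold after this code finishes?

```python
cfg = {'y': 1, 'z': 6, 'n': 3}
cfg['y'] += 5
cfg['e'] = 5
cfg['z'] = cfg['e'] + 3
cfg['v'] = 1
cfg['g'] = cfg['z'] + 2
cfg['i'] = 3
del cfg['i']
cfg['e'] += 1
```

{'y': 6, 'z': 8, 'n': 3, 'e': 6, 'v': 1, 'g': 10}

cfg['y'] = 1+5 = 6 → {'y': 6, 'z': 6, 'n': 3}
cfg['e'] = 5 → {'y': 6, 'z': 6, 'n': 3, 'e': 5}
cfg['z'] = cfg['e']+3 = 8 → {'y': 6, 'z': 8, 'n': 3, 'e': 5}
cfg['v'] = 1 → {'y': 6, 'z': 8, 'n': 3, 'e': 5, 'v': 1}
cfg['g'] = cfg['z']+2 = 10 → {'y': 6, 'z': 8, 'n': 3, 'e': 5, 'v': 1, 'g': 10}
cfg['i'] = 3 → {'y': 6, 'z': 8, 'n': 3, 'e': 5, 'v': 1, 'g': 10, 'i': 3}
del 'i' → {'y': 6, 'z': 8, 'n': 3, 'e': 5, 'v': 1, 'g': 10}
cfg['e'] = 5+1 = 6 → {'y': 6, 'z': 8, 'n': 3, 'e': 6, 'v': 1, 'g': 10}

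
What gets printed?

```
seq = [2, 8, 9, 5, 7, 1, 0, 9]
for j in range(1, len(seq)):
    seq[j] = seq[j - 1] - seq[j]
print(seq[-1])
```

-37

j=1: seq[1] = 2-8 = -6 → [2, -6, 9, 5, 7, 1, 0, 9]
j=2: seq[2] = (-6)-9 = -15 → [2, -6, -15, 5, 7, 1, 0, 9]
j=3: seq[3] = (-15)-5 = -20 → [2, -6, -15, -20, 7, 1, 0, 9]
j=4: seq[4] = (-20)-7 = -27 → [2, -6, -15, -20, -27, 1, 0, 9]
j=5: seq[5] = (-27)-1 = -28 → [2, -6, -15, -20, -27, -28, 0, 9]
j=6: seq[6] = (-28)-0 = -28 → [2, -6, -15, -20, -27, -28, -28, 9]
j=7: seq[7] = (-28)-9 = -37 → [2, -6, -15, -20, -27, -28, -28, -37]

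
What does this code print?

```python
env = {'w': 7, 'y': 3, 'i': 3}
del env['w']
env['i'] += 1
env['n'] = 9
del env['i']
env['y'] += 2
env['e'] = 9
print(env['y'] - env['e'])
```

del 'w' → {'y': 3, 'i': 3}
env['i'] = 3+1 = 4 → {'y': 3, 'i': 4}
env['n'] = 9 → {'y': 3, 'i': 4, 'n': 9}
del 'i' → {'y': 3, 'n': 9}
env['y'] = 3+2 = 5 → {'y': 5, 'n': 9}
env['e'] = 9 → {'y': 5, 'n': 9, 'e': 9}
env['y']-env['e'] = 5-9 = -4

-4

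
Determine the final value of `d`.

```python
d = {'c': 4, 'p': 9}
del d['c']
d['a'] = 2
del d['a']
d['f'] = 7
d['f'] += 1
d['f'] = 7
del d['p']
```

del 'c' → {'p': 9}
d['a'] = 2 → {'p': 9, 'a': 2}
del 'a' → {'p': 9}
d['f'] = 7 → {'p': 9, 'f': 7}
d['f'] = 7+1 = 8 → {'p': 9, 'f': 8}
d['f'] = 7 → {'p': 9, 'f': 7}
del 'p' → {'f': 7}

{'f': 7}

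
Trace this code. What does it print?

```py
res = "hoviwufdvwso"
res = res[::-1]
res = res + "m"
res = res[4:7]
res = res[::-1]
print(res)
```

reverse → 'oswvdfuwivoh'
+ 'm' → 'oswvdfuwivohm'
slice [4:7] → 'dfu'
reverse → 'ufd'

ufd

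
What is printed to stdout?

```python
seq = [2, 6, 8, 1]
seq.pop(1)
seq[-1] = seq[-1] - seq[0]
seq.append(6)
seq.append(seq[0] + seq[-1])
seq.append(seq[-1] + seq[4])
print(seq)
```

pop(1) removes 6 → [2, 8, 1]
seq[-1] = seq[-1]-seq[0] = 1-2 = -1 → [2, 8, -1]
append 6 → [2, 8, -1, 6]
append seq[0]+seq[-1] = 2+6 = 8 → [2, 8, -1, 6, 8]
append seq[-1]+seq[4] = 8+8 = 16 → [2, 8, -1, 6, 8, 16]

[2, 8, -1, 6, 8, 16]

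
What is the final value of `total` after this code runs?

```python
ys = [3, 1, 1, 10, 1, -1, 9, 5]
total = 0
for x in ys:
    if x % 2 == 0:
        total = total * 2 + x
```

x=3: not even
x=1: not even
x=1: not even
x=10: even, total = 0*2+10 = 10
x=1: not even
x=-1: not even
x=9: not even
x=5: not even

10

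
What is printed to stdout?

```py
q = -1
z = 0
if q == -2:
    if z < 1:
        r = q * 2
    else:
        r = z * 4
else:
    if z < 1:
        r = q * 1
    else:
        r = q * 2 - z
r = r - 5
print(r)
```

q=-1, z=0
q == -2 is False; z < 1 is True
→ r = q * 1 = -1
r = (-1)-5 = -6

-6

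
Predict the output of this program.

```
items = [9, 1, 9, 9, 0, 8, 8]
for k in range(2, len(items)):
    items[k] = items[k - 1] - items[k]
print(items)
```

k=2: items[2] = 1-9 = -8 → [9, 1, -8, 9, 0, 8, 8]
k=3: items[3] = (-8)-9 = -17 → [9, 1, -8, -17, 0, 8, 8]
k=4: items[4] = (-17)-0 = -17 → [9, 1, -8, -17, -17, 8, 8]
k=5: items[5] = (-17)-8 = -25 → [9, 1, -8, -17, -17, -25, 8]
k=6: items[6] = (-25)-8 = -33 → [9, 1, -8, -17, -17, -25, -33]

[9, 1, -8, -17, -17, -25, -33]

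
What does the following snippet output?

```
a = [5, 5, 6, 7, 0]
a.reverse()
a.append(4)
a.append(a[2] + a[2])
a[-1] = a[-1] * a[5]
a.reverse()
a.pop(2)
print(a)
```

[48, 4, 5, 6, 7, 0]

reverse → [0, 7, 6, 5, 5]
append 4 → [0, 7, 6, 5, 5, 4]
append a[2]+a[2] = 6+6 = 12 → [0, 7, 6, 5, 5, 4, 12]
a[-1] = a[-1]*a[5] = 12*4 = 48 → [0, 7, 6, 5, 5, 4, 48]
reverse → [48, 4, 5, 5, 6, 7, 0]
pop(2) removes 5 → [48, 4, 5, 6, 7, 0]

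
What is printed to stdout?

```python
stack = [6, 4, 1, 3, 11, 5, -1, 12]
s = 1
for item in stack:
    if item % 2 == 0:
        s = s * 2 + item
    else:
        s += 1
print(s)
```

item=6: even, s = 1*2+6 = 8
item=4: even, s = 8*2+4 = 20
item=1: not even, s = 20+1 = 21
item=3: not even, s = 21+1 = 22
item=11: not even, s = 22+1 = 23
item=5: not even, s = 23+1 = 24
item=-1: not even, s = 24+1 = 25
item=12: even, s = 25*2+12 = 62

62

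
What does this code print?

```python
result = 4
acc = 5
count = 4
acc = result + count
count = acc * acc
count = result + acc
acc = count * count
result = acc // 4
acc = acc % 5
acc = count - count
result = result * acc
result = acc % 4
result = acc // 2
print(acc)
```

acc = 4+4 = 8
count = 8*8 = 64
count = 4+8 = 12
acc = 12*12 = 144
result = 144//4 = 36
acc = 144%5 = 4
acc = 12-12 = 0
result = 36*0 = 0
result = 0%4 = 0
result = 0//2 = 0

0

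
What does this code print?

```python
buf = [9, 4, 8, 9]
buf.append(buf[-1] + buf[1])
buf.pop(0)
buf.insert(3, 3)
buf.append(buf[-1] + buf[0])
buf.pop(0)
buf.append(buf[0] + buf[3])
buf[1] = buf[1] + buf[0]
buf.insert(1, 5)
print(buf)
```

[8, 5, 17, 3, 13, 17, 21]

append buf[-1]+buf[1] = 9+4 = 13 → [9, 4, 8, 9, 13]
pop(0) removes 9 → [4, 8, 9, 13]
insert 3 at 3 → [4, 8, 9, 3, 13]
append buf[-1]+buf[0] = 13+4 = 17 → [4, 8, 9, 3, 13, 17]
pop(0) removes 4 → [8, 9, 3, 13, 17]
append buf[0]+buf[3] = 8+13 = 21 → [8, 9, 3, 13, 17, 21]
buf[1] = buf[1]+buf[0] = 9+8 = 17 → [8, 17, 3, 13, 17, 21]
insert 5 at 1 → [8, 5, 17, 3, 13, 17, 21]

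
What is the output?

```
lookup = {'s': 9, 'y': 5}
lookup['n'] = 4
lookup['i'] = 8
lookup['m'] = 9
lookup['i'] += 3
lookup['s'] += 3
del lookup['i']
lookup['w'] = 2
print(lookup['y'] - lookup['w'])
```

3

lookup['n'] = 4 → {'s': 9, 'y': 5, 'n': 4}
lookup['i'] = 8 → {'s': 9, 'y': 5, 'n': 4, 'i': 8}
lookup['m'] = 9 → {'s': 9, 'y': 5, 'n': 4, 'i': 8, 'm': 9}
lookup['i'] = 8+3 = 11 → {'s': 9, 'y': 5, 'n': 4, 'i': 11, 'm': 9}
lookup['s'] = 9+3 = 12 → {'s': 12, 'y': 5, 'n': 4, 'i': 11, 'm': 9}
del 'i' → {'s': 12, 'y': 5, 'n': 4, 'm': 9}
lookup['w'] = 2 → {'s': 12, 'y': 5, 'n': 4, 'm': 9, 'w': 2}
lookup['y']-lookup['w'] = 5-2 = 3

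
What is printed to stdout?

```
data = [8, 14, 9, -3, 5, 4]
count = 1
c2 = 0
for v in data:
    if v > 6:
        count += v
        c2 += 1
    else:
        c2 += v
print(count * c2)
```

288

v=8: >6, count = 1+8 = 9; c2=1
v=14: >6, count = 9+14 = 23; c2=2
v=9: >6, count = 23+9 = 32; c2=3
v=-3: not >6; c2=0
v=5: not >6; c2=5
v=4: not >6; c2=9
count*c2 = 32*9 = 288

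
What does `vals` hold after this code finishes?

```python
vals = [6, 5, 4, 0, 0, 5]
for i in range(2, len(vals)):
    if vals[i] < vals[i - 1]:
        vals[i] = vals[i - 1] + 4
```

[6, 5, 9, 13, 17, 21]

i=2: 4<5, vals[2] = 5+4 = 9 → [6, 5, 9, 0, 0, 5]
i=3: 0<9, vals[3] = 9+4 = 13 → [6, 5, 9, 13, 0, 5]
i=4: 0<13, vals[4] = 13+4 = 17 → [6, 5, 9, 13, 17, 5]
i=5: 5<17, vals[5] = 17+4 = 21 → [6, 5, 9, 13, 17, 21]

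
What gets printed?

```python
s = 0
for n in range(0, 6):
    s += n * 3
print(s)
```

45

n=0: s = 0+0*3 = 0
n=1: s = 0+1*3 = 3
n=2: s = 3+2*3 = 9
n=3: s = 9+3*3 = 18
n=4: s = 18+4*3 = 30
n=5: s = 30+5*3 = 45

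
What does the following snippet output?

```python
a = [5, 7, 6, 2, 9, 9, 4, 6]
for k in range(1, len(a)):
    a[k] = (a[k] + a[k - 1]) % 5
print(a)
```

k=1: a[1] = (7+5)%5 = 2 → [5, 2, 6, 2, 9, 9, 4, 6]
k=2: a[2] = (6+2)%5 = 3 → [5, 2, 3, 2, 9, 9, 4, 6]
k=3: a[3] = (2+3)%5 = 0 → [5, 2, 3, 0, 9, 9, 4, 6]
k=4: a[4] = (9+0)%5 = 4 → [5, 2, 3, 0, 4, 9, 4, 6]
k=5: a[5] = (9+4)%5 = 3 → [5, 2, 3, 0, 4, 3, 4, 6]
k=6: a[6] = (4+3)%5 = 2 → [5, 2, 3, 0, 4, 3, 2, 6]
k=7: a[7] = (6+2)%5 = 3 → [5, 2, 3, 0, 4, 3, 2, 3]

[5, 2, 3, 0, 4, 3, 2, 3]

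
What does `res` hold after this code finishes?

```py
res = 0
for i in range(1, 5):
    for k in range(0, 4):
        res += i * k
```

60

i=1,k=0: res = 0+0 = 0
i=1,k=1: res = 0+1 = 1
i=1,k=2: res = 1+2 = 3
i=1,k=3: res = 3+3 = 6
i=2,k=0: res = 6+0 = 6
i=2,k=1: res = 6+2 = 8
i=2,k=2: res = 8+4 = 12
i=2,k=3: res = 12+6 = 18
i=3,k=0: res = 18+0 = 18
i=3,k=1: res = 18+3 = 21
i=3,k=2: res = 21+6 = 27
i=3,k=3: res = 27+9 = 36
i=4,k=0: res = 36+0 = 36
i=4,k=1: res = 36+4 = 40
i=4,k=2: res = 40+8 = 48
i=4,k=3: res = 48+12 = 60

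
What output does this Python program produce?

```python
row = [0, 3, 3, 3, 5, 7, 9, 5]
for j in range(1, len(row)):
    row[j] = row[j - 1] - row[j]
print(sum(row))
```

-118

j=1: row[1] = 0-3 = -3 → [0, -3, 3, 3, 5, 7, 9, 5]
j=2: row[2] = (-3)-3 = -6 → [0, -3, -6, 3, 5, 7, 9, 5]
j=3: row[3] = (-6)-3 = -9 → [0, -3, -6, -9, 5, 7, 9, 5]
j=4: row[4] = (-9)-5 = -14 → [0, -3, -6, -9, -14, 7, 9, 5]
j=5: row[5] = (-14)-7 = -21 → [0, -3, -6, -9, -14, -21, 9, 5]
j=6: row[6] = (-21)-9 = -30 → [0, -3, -6, -9, -14, -21, -30, 5]
j=7: row[7] = (-30)-5 = -35 → [0, -3, -6, -9, -14, -21, -30, -35]
sum = -118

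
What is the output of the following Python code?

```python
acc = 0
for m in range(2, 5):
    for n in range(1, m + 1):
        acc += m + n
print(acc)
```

48

m=2,n=1: acc = 0+3 = 3
m=2,n=2: acc = 3+4 = 7
m=3,n=1: acc = 7+4 = 11
m=3,n=2: acc = 11+5 = 16
m=3,n=3: acc = 16+6 = 22
m=4,n=1: acc = 22+5 = 27
m=4,n=2: acc = 27+6 = 33
m=4,n=3: acc = 33+7 = 40
m=4,n=4: acc = 40+8 = 48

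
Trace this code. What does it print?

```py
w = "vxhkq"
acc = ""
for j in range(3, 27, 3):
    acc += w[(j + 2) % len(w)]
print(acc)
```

j=3: add w[0]='v' → 'v'
j=6: add w[3]='k' → 'vk'
j=9: add w[1]='x' → 'vkx'
j=12: add w[4]='q' → 'vkxq'
j=15: add w[2]='h' → 'vkxqh'
j=18: add w[0]='v' → 'vkxqhv'
j=21: add w[3]='k' → 'vkxqhvk'
j=24: add w[1]='x' → 'vkxqhvkx'

vkxqhvkx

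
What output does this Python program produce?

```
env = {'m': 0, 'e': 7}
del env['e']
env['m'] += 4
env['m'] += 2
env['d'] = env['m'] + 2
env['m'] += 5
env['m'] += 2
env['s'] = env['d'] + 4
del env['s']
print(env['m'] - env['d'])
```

del 'e' → {'m': 0}
env['m'] = 0+4 = 4 → {'m': 4}
env['m'] = 4+2 = 6 → {'m': 6}
env['d'] = env['m']+2 = 8 → {'m': 6, 'd': 8}
env['m'] = 6+5 = 11 → {'m': 11, 'd': 8}
env['m'] = 11+2 = 13 → {'m': 13, 'd': 8}
env['s'] = env['d']+4 = 12 → {'m': 13, 'd': 8, 's': 12}
del 's' → {'m': 13, 'd': 8}
env['m']-env['d'] = 13-8 = 5

5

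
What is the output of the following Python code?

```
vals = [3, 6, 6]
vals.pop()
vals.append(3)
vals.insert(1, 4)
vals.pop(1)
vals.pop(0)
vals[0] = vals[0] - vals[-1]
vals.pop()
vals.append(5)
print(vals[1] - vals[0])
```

2

pop() removes 6 → [3, 6]
append 3 → [3, 6, 3]
insert 4 at 1 → [3, 4, 6, 3]
pop(1) removes 4 → [3, 6, 3]
pop(0) removes 3 → [6, 3]
vals[0] = vals[0]-vals[-1] = 6-3 = 3 → [3, 3]
pop() removes 3 → [3]
append 5 → [3, 5]
vals[1]-vals[0] = 5-3 = 2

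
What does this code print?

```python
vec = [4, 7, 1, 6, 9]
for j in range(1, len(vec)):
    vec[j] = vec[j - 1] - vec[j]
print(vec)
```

[4, -3, -4, -10, -19]

j=1: vec[1] = 4-7 = -3 → [4, -3, 1, 6, 9]
j=2: vec[2] = (-3)-1 = -4 → [4, -3, -4, 6, 9]
j=3: vec[3] = (-4)-6 = -10 → [4, -3, -4, -10, 9]
j=4: vec[4] = (-10)-9 = -19 → [4, -3, -4, -10, -19]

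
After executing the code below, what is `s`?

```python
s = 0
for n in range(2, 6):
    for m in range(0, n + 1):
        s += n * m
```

139

n=2,m=0: s = 0+0 = 0
n=2,m=1: s = 0+2 = 2
n=2,m=2: s = 2+4 = 6
n=3,m=0: s = 6+0 = 6
n=3,m=1: s = 6+3 = 9
n=3,m=2: s = 9+6 = 15
n=3,m=3: s = 15+9 = 24
n=4,m=0: s = 24+0 = 24
n=4,m=1: s = 24+4 = 28
n=4,m=2: s = 28+8 = 36
n=4,m=3: s = 36+12 = 48
n=4,m=4: s = 48+16 = 64
n=5,m=0: s = 64+0 = 64
n=5,m=1: s = 64+5 = 69
n=5,m=2: s = 69+10 = 79
n=5,m=3: s = 79+15 = 94
n=5,m=4: s = 94+20 = 114
n=5,m=5: s = 114+25 = 139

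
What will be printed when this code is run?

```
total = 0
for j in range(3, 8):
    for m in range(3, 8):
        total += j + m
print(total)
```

250

j=3,m=3: total = 0+6 = 6
j=3,m=4: total = 6+7 = 13
j=3,m=5: total = 13+8 = 21
j=3,m=6: total = 21+9 = 30
j=3,m=7: total = 30+10 = 40
j=4,m=3: total = 40+7 = 47
j=4,m=4: total = 47+8 = 55
j=4,m=5: total = 55+9 = 64
j=4,m=6: total = 64+10 = 74
j=4,m=7: total = 74+11 = 85
j=5,m=3: total = 85+8 = 93
j=5,m=4: total = 93+9 = 102
j=5,m=5: total = 102+10 = 112
j=5,m=6: total = 112+11 = 123
j=5,m=7: total = 123+12 = 135
j=6,m=3: total = 135+9 = 144
j=6,m=4: total = 144+10 = 154
j=6,m=5: total = 154+11 = 165
j=6,m=6: total = 165+12 = 177
j=6,m=7: total = 177+13 = 190
j=7,m=3: total = 190+10 = 200
j=7,m=4: total = 200+11 = 211
j=7,m=5: total = 211+12 = 223
j=7,m=6: total = 223+13 = 236
j=7,m=7: total = 236+14 = 250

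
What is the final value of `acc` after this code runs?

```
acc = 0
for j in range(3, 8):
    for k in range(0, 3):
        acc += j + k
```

90

j=3,k=0: acc = 0+3 = 3
j=3,k=1: acc = 3+4 = 7
j=3,k=2: acc = 7+5 = 12
j=4,k=0: acc = 12+4 = 16
j=4,k=1: acc = 16+5 = 21
j=4,k=2: acc = 21+6 = 27
j=5,k=0: acc = 27+5 = 32
j=5,k=1: acc = 32+6 = 38
j=5,k=2: acc = 38+7 = 45
j=6,k=0: acc = 45+6 = 51
j=6,k=1: acc = 51+7 = 58
j=6,k=2: acc = 58+8 = 66
j=7,k=0: acc = 66+7 = 73
j=7,k=1: acc = 73+8 = 81
j=7,k=2: acc = 81+9 = 90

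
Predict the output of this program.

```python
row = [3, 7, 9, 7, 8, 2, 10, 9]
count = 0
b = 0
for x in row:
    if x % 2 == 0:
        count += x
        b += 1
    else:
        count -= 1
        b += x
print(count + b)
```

x=3: not even, count = 0-1 = -1; b=3
x=7: not even, count = (-1)-1 = -2; b=10
x=9: not even, count = (-2)-1 = -3; b=19
x=7: not even, count = (-3)-1 = -4; b=26
x=8: even, count = (-4)+8 = 4; b=27
x=2: even, count = 4+2 = 6; b=28
x=10: even, count = 6+10 = 16; b=29
x=9: not even, count = 16-1 = 15; b=38
count+b = 15+38 = 53

53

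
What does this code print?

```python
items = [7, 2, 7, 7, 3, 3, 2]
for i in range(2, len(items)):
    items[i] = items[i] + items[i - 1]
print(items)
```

[7, 2, 9, 16, 19, 22, 24]

i=2: items[2] = 7+2 = 9 → [7, 2, 9, 7, 3, 3, 2]
i=3: items[3] = 7+9 = 16 → [7, 2, 9, 16, 3, 3, 2]
i=4: items[4] = 3+16 = 19 → [7, 2, 9, 16, 19, 3, 2]
i=5: items[5] = 3+19 = 22 → [7, 2, 9, 16, 19, 22, 2]
i=6: items[6] = 2+22 = 24 → [7, 2, 9, 16, 19, 22, 24]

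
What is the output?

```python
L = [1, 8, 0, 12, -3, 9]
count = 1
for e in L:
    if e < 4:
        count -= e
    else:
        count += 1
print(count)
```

e=1: <4, count = 1-1 = 0
e=8: not <4, count = 0+1 = 1
e=0: <4, count = 1-0 = 1
e=12: not <4, count = 1+1 = 2
e=-3: <4, count = 2-(-3) = 5
e=9: not <4, count = 5+1 = 6

6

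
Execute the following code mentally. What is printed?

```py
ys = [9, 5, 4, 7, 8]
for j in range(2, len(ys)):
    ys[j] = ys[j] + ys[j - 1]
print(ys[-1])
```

j=2: ys[2] = 4+5 = 9 → [9, 5, 9, 7, 8]
j=3: ys[3] = 7+9 = 16 → [9, 5, 9, 16, 8]
j=4: ys[4] = 8+16 = 24 → [9, 5, 9, 16, 24]

24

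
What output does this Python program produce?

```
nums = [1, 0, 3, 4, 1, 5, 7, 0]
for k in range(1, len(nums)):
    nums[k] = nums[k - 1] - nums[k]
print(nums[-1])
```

k=1: nums[1] = 1-0 = 1 → [1, 1, 3, 4, 1, 5, 7, 0]
k=2: nums[2] = 1-3 = -2 → [1, 1, -2, 4, 1, 5, 7, 0]
k=3: nums[3] = (-2)-4 = -6 → [1, 1, -2, -6, 1, 5, 7, 0]
k=4: nums[4] = (-6)-1 = -7 → [1, 1, -2, -6, -7, 5, 7, 0]
k=5: nums[5] = (-7)-5 = -12 → [1, 1, -2, -6, -7, -12, 7, 0]
k=6: nums[6] = (-12)-7 = -19 → [1, 1, -2, -6, -7, -12, -19, 0]
k=7: nums[7] = (-19)-0 = -19 → [1, 1, -2, -6, -7, -12, -19, -19]

-19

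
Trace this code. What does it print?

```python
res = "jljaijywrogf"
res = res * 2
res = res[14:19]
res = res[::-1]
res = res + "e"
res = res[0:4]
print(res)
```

yjia

repeat ×2 → 'jljaijywrogfjljaijywrogf'
slice [14:19] → 'jaijy'
reverse → 'yjiaj'
+ 'e' → 'yjiaje'
slice [0:4] → 'yjia'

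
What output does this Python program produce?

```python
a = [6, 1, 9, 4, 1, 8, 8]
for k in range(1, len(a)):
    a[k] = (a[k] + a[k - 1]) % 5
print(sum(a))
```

k=1: a[1] = (1+6)%5 = 2 → [6, 2, 9, 4, 1, 8, 8]
k=2: a[2] = (9+2)%5 = 1 → [6, 2, 1, 4, 1, 8, 8]
k=3: a[3] = (4+1)%5 = 0 → [6, 2, 1, 0, 1, 8, 8]
k=4: a[4] = (1+0)%5 = 1 → [6, 2, 1, 0, 1, 8, 8]
k=5: a[5] = (8+1)%5 = 4 → [6, 2, 1, 0, 1, 4, 8]
k=6: a[6] = (8+4)%5 = 2 → [6, 2, 1, 0, 1, 4, 2]
sum = 16

16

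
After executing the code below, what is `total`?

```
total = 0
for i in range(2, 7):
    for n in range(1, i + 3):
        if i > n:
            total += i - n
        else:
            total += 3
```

i=2,n=1: 2>1, total = 0+1 = 1
i=2,n=2: not 2>2, total = 1+3 = 4
i=2,n=3: not 2>3, total = 4+3 = 7
i=2,n=4: not 2>4, total = 7+3 = 10
i=3,n=1: 3>1, total = 10+2 = 12
i=3,n=2: 3>2, total = 12+1 = 13
i=3,n=3: not 3>3, total = 13+3 = 16
i=3,n=4: not 3>4, total = 16+3 = 19
i=3,n=5: not 3>5, total = 19+3 = 22
i=4,n=1: 4>1, total = 22+3 = 25
i=4,n=2: 4>2, total = 25+2 = 27
i=4,n=3: 4>3, total = 27+1 = 28
i=4,n=4: not 4>4, total = 28+3 = 31
i=4,n=5: not 4>5, total = 31+3 = 34
i=4,n=6: not 4>6, total = 34+3 = 37
i=5,n=1: 5>1, total = 37+4 = 41
i=5,n=2: 5>2, total = 41+3 = 44
i=5,n=3: 5>3, total = 44+2 = 46
i=5,n=4: 5>4, total = 46+1 = 47
i=5,n=5: not 5>5, total = 47+3 = 50
i=5,n=6: not 5>6, total = 50+3 = 53
i=5,n=7: not 5>7, total = 53+3 = 56
i=6,n=1: 6>1, total = 56+5 = 61
i=6,n=2: 6>2, total = 61+4 = 65
i=6,n=3: 6>3, total = 65+3 = 68
i=6,n=4: 6>4, total = 68+2 = 70
i=6,n=5: 6>5, total = 70+1 = 71
i=6,n=6: not 6>6, total = 71+3 = 74
i=6,n=7: not 6>7, total = 74+3 = 77
i=6,n=8: not 6>8, total = 77+3 = 80

80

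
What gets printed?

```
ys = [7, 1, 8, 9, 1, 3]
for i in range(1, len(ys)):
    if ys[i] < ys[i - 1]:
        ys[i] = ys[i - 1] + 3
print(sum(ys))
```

i=1: 1<7, ys[1] = 7+3 = 10 → [7, 10, 8, 9, 1, 3]
i=2: 8<10, ys[2] = 10+3 = 13 → [7, 10, 13, 9, 1, 3]
i=3: 9<13, ys[3] = 13+3 = 16 → [7, 10, 13, 16, 1, 3]
i=4: 1<16, ys[4] = 16+3 = 19 → [7, 10, 13, 16, 19, 3]
i=5: 3<19, ys[5] = 19+3 = 22 → [7, 10, 13, 16, 19, 22]
sum = 87

87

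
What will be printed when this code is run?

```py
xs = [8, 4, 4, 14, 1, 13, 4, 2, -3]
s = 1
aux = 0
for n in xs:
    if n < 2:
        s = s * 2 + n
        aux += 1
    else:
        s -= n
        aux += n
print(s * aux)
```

n=8: not <2, s = 1-8 = -7; aux=8
n=4: not <2, s = (-7)-4 = -11; aux=12
n=4: not <2, s = (-11)-4 = -15; aux=16
n=14: not <2, s = (-15)-14 = -29; aux=30
n=1: <2, s = (-29)*2+1 = -57; aux=31
n=13: not <2, s = (-57)-13 = -70; aux=44
n=4: not <2, s = (-70)-4 = -74; aux=48
n=2: not <2, s = (-74)-2 = -76; aux=50
n=-3: <2, s = (-76)*2+(-3) = -155; aux=51
s*aux = (-155)*51 = -7905

-7905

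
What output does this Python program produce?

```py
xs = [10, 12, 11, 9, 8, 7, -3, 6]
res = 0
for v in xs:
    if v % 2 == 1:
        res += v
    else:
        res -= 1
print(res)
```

20

v=10: not odd, res = 0-1 = -1
v=12: not odd, res = (-1)-1 = -2
v=11: odd, res = (-2)+11 = 9
v=9: odd, res = 9+9 = 18
v=8: not odd, res = 18-1 = 17
v=7: odd, res = 17+7 = 24
v=-3: odd, res = 24+(-3) = 21
v=6: not odd, res = 21-1 = 20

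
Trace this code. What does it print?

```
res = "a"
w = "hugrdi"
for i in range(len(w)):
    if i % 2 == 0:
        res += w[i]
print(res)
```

i=0: add 'h' → 'ah'
i=1: skip
i=2: add 'g' → 'ahg'
i=3: skip
i=4: add 'd' → 'ahgd'
i=5: skip

ahgd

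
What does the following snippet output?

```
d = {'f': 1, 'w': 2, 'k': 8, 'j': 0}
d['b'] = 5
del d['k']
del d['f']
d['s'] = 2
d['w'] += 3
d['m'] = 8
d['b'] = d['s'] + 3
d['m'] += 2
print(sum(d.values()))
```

d['b'] = 5 → {'f': 1, 'w': 2, 'k': 8, 'j': 0, 'b': 5}
del 'k' → {'f': 1, 'w': 2, 'j': 0, 'b': 5}
del 'f' → {'w': 2, 'j': 0, 'b': 5}
d['s'] = 2 → {'w': 2, 'j': 0, 'b': 5, 's': 2}
d['w'] = 2+3 = 5 → {'w': 5, 'j': 0, 'b': 5, 's': 2}
d['m'] = 8 → {'w': 5, 'j': 0, 'b': 5, 's': 2, 'm': 8}
d['b'] = d['s']+3 = 5 → {'w': 5, 'j': 0, 'b': 5, 's': 2, 'm': 8}
d['m'] = 8+2 = 10 → {'w': 5, 'j': 0, 'b': 5, 's': 2, 'm': 10}
sum of values = 22

22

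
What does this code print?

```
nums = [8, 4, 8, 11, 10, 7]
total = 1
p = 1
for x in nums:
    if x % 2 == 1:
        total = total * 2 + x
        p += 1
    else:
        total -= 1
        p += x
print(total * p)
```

627

x=8: not odd, total = 1-1 = 0; p=9
x=4: not odd, total = 0-1 = -1; p=13
x=8: not odd, total = (-1)-1 = -2; p=21
x=11: odd, total = (-2)*2+11 = 7; p=22
x=10: not odd, total = 7-1 = 6; p=32
x=7: odd, total = 6*2+7 = 19; p=33
total*p = 19*33 = 627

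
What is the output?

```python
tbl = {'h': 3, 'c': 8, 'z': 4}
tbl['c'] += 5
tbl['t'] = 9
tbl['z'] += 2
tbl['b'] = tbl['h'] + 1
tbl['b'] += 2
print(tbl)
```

tbl['c'] = 8+5 = 13 → {'h': 3, 'c': 13, 'z': 4}
tbl['t'] = 9 → {'h': 3, 'c': 13, 'z': 4, 't': 9}
tbl['z'] = 4+2 = 6 → {'h': 3, 'c': 13, 'z': 6, 't': 9}
tbl['b'] = tbl['h']+1 = 4 → {'h': 3, 'c': 13, 'z': 6, 't': 9, 'b': 4}
tbl['b'] = 4+2 = 6 → {'h': 3, 'c': 13, 'z': 6, 't': 9, 'b': 6}

{'h': 3, 'c': 13, 'z': 6, 't': 9, 'b': 6}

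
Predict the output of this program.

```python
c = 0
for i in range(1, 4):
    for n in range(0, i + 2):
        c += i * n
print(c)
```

i=1,n=0: c = 0+0 = 0
i=1,n=1: c = 0+1 = 1
i=1,n=2: c = 1+2 = 3
i=2,n=0: c = 3+0 = 3
i=2,n=1: c = 3+2 = 5
i=2,n=2: c = 5+4 = 9
i=2,n=3: c = 9+6 = 15
i=3,n=0: c = 15+0 = 15
i=3,n=1: c = 15+3 = 18
i=3,n=2: c = 18+6 = 24
i=3,n=3: c = 24+9 = 33
i=3,n=4: c = 33+12 = 45

45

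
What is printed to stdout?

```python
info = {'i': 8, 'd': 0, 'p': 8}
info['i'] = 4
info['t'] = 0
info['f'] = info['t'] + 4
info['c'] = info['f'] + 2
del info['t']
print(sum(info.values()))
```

22

info['i'] = 4 → {'i': 4, 'd': 0, 'p': 8}
info['t'] = 0 → {'i': 4, 'd': 0, 'p': 8, 't': 0}
info['f'] = info['t']+4 = 4 → {'i': 4, 'd': 0, 'p': 8, 't': 0, 'f': 4}
info['c'] = info['f']+2 = 6 → {'i': 4, 'd': 0, 'p': 8, 't': 0, 'f': 4, 'c': 6}
del 't' → {'i': 4, 'd': 0, 'p': 8, 'f': 4, 'c': 6}
sum of values = 22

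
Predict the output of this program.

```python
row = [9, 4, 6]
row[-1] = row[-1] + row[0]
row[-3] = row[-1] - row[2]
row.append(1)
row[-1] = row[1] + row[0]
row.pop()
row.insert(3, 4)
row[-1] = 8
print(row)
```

row[-1] = row[-1]+row[0] = 6+9 = 15 → [9, 4, 15]
row[-3] = row[-1]-row[2] = 15-15 = 0 → [0, 4, 15]
append 1 → [0, 4, 15, 1]
row[-1] = row[1]+row[0] = 4+0 = 4 → [0, 4, 15, 4]
pop() removes 4 → [0, 4, 15]
insert 4 at 3 → [0, 4, 15, 4]
row[-1] = 8 → [0, 4, 15, 8]

[0, 4, 15, 8]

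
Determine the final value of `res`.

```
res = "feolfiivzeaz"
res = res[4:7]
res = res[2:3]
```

slice [4:7] → 'fii'
slice [2:3] → 'i'

'i'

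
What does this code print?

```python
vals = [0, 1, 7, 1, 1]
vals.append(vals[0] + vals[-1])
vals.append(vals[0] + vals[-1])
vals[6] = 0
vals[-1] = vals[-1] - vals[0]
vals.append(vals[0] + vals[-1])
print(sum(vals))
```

11

append vals[0]+vals[-1] = 0+1 = 1 → [0, 1, 7, 1, 1, 1]
append vals[0]+vals[-1] = 0+1 = 1 → [0, 1, 7, 1, 1, 1, 1]
vals[6] = 0 → [0, 1, 7, 1, 1, 1, 0]
vals[-1] = vals[-1]-vals[0] = 0-0 = 0 → [0, 1, 7, 1, 1, 1, 0]
append vals[0]+vals[-1] = 0+0 = 0 → [0, 1, 7, 1, 1, 1, 0, 0]
sum = 11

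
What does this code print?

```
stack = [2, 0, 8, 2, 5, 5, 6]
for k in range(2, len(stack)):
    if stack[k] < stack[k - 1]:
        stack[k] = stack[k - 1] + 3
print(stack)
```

[2, 0, 8, 11, 14, 17, 20]

k=2: 8>=0, unchanged → [2, 0, 8, 2, 5, 5, 6]
k=3: 2<8, stack[3] = 8+3 = 11 → [2, 0, 8, 11, 5, 5, 6]
k=4: 5<11, stack[4] = 11+3 = 14 → [2, 0, 8, 11, 14, 5, 6]
k=5: 5<14, stack[5] = 14+3 = 17 → [2, 0, 8, 11, 14, 17, 6]
k=6: 6<17, stack[6] = 17+3 = 20 → [2, 0, 8, 11, 14, 17, 20]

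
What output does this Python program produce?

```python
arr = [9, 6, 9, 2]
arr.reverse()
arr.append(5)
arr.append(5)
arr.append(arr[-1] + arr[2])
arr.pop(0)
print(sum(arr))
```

45

reverse → [2, 9, 6, 9]
append 5 → [2, 9, 6, 9, 5]
append 5 → [2, 9, 6, 9, 5, 5]
append arr[-1]+arr[2] = 5+6 = 11 → [2, 9, 6, 9, 5, 5, 11]
pop(0) removes 2 → [9, 6, 9, 5, 5, 11]
sum = 45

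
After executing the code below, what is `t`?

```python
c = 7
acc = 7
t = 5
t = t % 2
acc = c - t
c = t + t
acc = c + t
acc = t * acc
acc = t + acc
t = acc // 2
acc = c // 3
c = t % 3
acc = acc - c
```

2

t = 5%2 = 1
acc = 7-1 = 6
c = 1+1 = 2
acc = 2+1 = 3
acc = 1*3 = 3
acc = 1+3 = 4
t = 4//2 = 2
acc = 2//3 = 0
c = 2%3 = 2
acc = 0-2 = -2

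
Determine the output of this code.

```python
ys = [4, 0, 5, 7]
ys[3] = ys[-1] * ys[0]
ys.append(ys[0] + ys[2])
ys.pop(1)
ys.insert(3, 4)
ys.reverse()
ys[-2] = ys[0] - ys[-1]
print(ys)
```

ys[3] = ys[-1]*ys[0] = 7*4 = 28 → [4, 0, 5, 28]
append ys[0]+ys[2] = 4+5 = 9 → [4, 0, 5, 28, 9]
pop(1) removes 0 → [4, 5, 28, 9]
insert 4 at 3 → [4, 5, 28, 4, 9]
reverse → [9, 4, 28, 5, 4]
ys[-2] = ys[0]-ys[-1] = 9-4 = 5 → [9, 4, 28, 5, 4]

[9, 4, 28, 5, 4]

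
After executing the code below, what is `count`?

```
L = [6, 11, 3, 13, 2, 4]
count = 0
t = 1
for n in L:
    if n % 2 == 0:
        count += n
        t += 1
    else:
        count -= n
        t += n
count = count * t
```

-465

n=6: even, count = 0+6 = 6; t=2
n=11: not even, count = 6-11 = -5; t=13
n=3: not even, count = (-5)-3 = -8; t=16
n=13: not even, count = (-8)-13 = -21; t=29
n=2: even, count = (-21)+2 = -19; t=30
n=4: even, count = (-19)+4 = -15; t=31
count*t = (-15)*31 = -465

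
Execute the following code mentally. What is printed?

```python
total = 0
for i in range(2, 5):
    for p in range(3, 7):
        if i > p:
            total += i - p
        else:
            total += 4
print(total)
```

i=2,p=3: not 2>3, total = 0+4 = 4
i=2,p=4: not 2>4, total = 4+4 = 8
i=2,p=5: not 2>5, total = 8+4 = 12
i=2,p=6: not 2>6, total = 12+4 = 16
i=3,p=3: not 3>3, total = 16+4 = 20
i=3,p=4: not 3>4, total = 20+4 = 24
i=3,p=5: not 3>5, total = 24+4 = 28
i=3,p=6: not 3>6, total = 28+4 = 32
i=4,p=3: 4>3, total = 32+1 = 33
i=4,p=4: not 4>4, total = 33+4 = 37
i=4,p=5: not 4>5, total = 37+4 = 41
i=4,p=6: not 4>6, total = 41+4 = 45

45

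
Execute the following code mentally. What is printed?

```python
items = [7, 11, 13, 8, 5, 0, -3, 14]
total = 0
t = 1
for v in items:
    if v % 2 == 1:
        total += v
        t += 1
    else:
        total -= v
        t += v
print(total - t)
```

-17

v=7: odd, total = 0+7 = 7; t=2
v=11: odd, total = 7+11 = 18; t=3
v=13: odd, total = 18+13 = 31; t=4
v=8: not odd, total = 31-8 = 23; t=12
v=5: odd, total = 23+5 = 28; t=13
v=0: not odd, total = 28-0 = 28; t=13
v=-3: odd, total = 28+(-3) = 25; t=14
v=14: not odd, total = 25-14 = 11; t=28
total-t = 11-28 = -17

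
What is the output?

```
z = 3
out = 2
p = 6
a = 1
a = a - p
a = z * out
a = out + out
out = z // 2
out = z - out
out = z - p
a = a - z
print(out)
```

a = 1-6 = -5
a = 3*2 = 6
a = 2+2 = 4
out = 3//2 = 1
out = 3-1 = 2
out = 3-6 = -3
a = 4-3 = 1

-3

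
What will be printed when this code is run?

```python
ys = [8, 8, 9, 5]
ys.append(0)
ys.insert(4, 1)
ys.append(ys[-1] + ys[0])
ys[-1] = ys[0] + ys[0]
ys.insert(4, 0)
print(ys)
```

[8, 8, 9, 5, 0, 1, 0, 16]

append 0 → [8, 8, 9, 5, 0]
insert 1 at 4 → [8, 8, 9, 5, 1, 0]
append ys[-1]+ys[0] = 0+8 = 8 → [8, 8, 9, 5, 1, 0, 8]
ys[-1] = ys[0]+ys[0] = 8+8 = 16 → [8, 8, 9, 5, 1, 0, 16]
insert 0 at 4 → [8, 8, 9, 5, 0, 1, 0, 16]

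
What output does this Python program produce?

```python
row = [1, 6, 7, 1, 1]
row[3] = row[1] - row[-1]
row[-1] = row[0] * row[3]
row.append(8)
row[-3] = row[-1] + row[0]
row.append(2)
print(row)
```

row[3] = row[1]-row[-1] = 6-1 = 5 → [1, 6, 7, 5, 1]
row[-1] = row[0]*row[3] = 1*5 = 5 → [1, 6, 7, 5, 5]
append 8 → [1, 6, 7, 5, 5, 8]
row[-3] = row[-1]+row[0] = 8+1 = 9 → [1, 6, 7, 9, 5, 8]
append 2 → [1, 6, 7, 9, 5, 8, 2]

[1, 6, 7, 9, 5, 8, 2]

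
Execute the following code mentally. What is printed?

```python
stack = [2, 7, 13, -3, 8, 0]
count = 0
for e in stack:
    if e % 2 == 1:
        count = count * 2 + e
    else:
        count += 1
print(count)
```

61

e=2: not odd, count = 0+1 = 1
e=7: odd, count = 1*2+7 = 9
e=13: odd, count = 9*2+13 = 31
e=-3: odd, count = 31*2+(-3) = 59
e=8: not odd, count = 59+1 = 60
e=0: not odd, count = 60+1 = 61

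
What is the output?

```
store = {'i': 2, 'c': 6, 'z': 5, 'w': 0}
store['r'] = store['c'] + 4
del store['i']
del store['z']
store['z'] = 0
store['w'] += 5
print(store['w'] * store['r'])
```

store['r'] = store['c']+4 = 10 → {'i': 2, 'c': 6, 'z': 5, 'w': 0, 'r': 10}
del 'i' → {'c': 6, 'z': 5, 'w': 0, 'r': 10}
del 'z' → {'c': 6, 'w': 0, 'r': 10}
store['z'] = 0 → {'c': 6, 'w': 0, 'r': 10, 'z': 0}
store['w'] = 0+5 = 5 → {'c': 6, 'w': 5, 'r': 10, 'z': 0}
store['w']*store['r'] = 5*10 = 50

50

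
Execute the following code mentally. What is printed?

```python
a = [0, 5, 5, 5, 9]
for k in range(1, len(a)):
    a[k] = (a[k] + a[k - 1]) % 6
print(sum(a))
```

12

k=1: a[1] = (5+0)%6 = 5 → [0, 5, 5, 5, 9]
k=2: a[2] = (5+5)%6 = 4 → [0, 5, 4, 5, 9]
k=3: a[3] = (5+4)%6 = 3 → [0, 5, 4, 3, 9]
k=4: a[4] = (9+3)%6 = 0 → [0, 5, 4, 3, 0]
sum = 12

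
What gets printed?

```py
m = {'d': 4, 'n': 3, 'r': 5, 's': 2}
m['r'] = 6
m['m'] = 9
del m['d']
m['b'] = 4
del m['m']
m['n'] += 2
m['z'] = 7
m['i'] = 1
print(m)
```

{'n': 5, 'r': 6, 's': 2, 'b': 4, 'z': 7, 'i': 1}

m['r'] = 6 → {'d': 4, 'n': 3, 'r': 6, 's': 2}
m['m'] = 9 → {'d': 4, 'n': 3, 'r': 6, 's': 2, 'm': 9}
del 'd' → {'n': 3, 'r': 6, 's': 2, 'm': 9}
m['b'] = 4 → {'n': 3, 'r': 6, 's': 2, 'm': 9, 'b': 4}
del 'm' → {'n': 3, 'r': 6, 's': 2, 'b': 4}
m['n'] = 3+2 = 5 → {'n': 5, 'r': 6, 's': 2, 'b': 4}
m['z'] = 7 → {'n': 5, 'r': 6, 's': 2, 'b': 4, 'z': 7}
m['i'] = 1 → {'n': 5, 'r': 6, 's': 2, 'b': 4, 'z': 7, 'i': 1}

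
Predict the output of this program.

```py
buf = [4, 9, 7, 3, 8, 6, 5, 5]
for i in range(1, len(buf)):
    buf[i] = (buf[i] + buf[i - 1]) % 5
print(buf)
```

i=1: buf[1] = (9+4)%5 = 3 → [4, 3, 7, 3, 8, 6, 5, 5]
i=2: buf[2] = (7+3)%5 = 0 → [4, 3, 0, 3, 8, 6, 5, 5]
i=3: buf[3] = (3+0)%5 = 3 → [4, 3, 0, 3, 8, 6, 5, 5]
i=4: buf[4] = (8+3)%5 = 1 → [4, 3, 0, 3, 1, 6, 5, 5]
i=5: buf[5] = (6+1)%5 = 2 → [4, 3, 0, 3, 1, 2, 5, 5]
i=6: buf[6] = (5+2)%5 = 2 → [4, 3, 0, 3, 1, 2, 2, 5]
i=7: buf[7] = (5+2)%5 = 2 → [4, 3, 0, 3, 1, 2, 2, 2]

[4, 3, 0, 3, 1, 2, 2, 2]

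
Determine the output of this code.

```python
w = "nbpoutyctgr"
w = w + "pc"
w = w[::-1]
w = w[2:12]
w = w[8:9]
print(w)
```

p

+ 'pc' → 'nbpoutyctgrpc'
reverse → 'cprgtcytuopbn'
slice [2:12] → 'rgtcytuopb'
slice [8:9] → 'p'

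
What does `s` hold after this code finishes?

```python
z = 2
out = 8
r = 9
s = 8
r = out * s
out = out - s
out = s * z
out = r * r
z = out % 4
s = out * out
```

16777216

r = 8*8 = 64
out = 8-8 = 0
out = 8*2 = 16
out = 64*64 = 4096
z = 4096%4 = 0
s = 4096*4096 = 16777216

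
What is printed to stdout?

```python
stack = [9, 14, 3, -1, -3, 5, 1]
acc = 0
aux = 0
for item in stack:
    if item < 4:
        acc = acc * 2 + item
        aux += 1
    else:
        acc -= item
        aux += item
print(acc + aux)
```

item=9: not <4, acc = 0-9 = -9; aux=9
item=14: not <4, acc = (-9)-14 = -23; aux=23
item=3: <4, acc = (-23)*2+3 = -43; aux=24
item=-1: <4, acc = (-43)*2+(-1) = -87; aux=25
item=-3: <4, acc = (-87)*2+(-3) = -177; aux=26
item=5: not <4, acc = (-177)-5 = -182; aux=31
item=1: <4, acc = (-182)*2+1 = -363; aux=32
acc+aux = (-363)+32 = -331

-331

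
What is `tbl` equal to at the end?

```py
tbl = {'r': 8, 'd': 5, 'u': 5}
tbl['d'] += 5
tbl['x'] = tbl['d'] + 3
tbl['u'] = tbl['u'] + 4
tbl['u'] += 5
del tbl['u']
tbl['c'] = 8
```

tbl['d'] = 5+5 = 10 → {'r': 8, 'd': 10, 'u': 5}
tbl['x'] = tbl['d']+3 = 13 → {'r': 8, 'd': 10, 'u': 5, 'x': 13}
tbl['u'] = tbl['u']+4 = 9 → {'r': 8, 'd': 10, 'u': 9, 'x': 13}
tbl['u'] = 9+5 = 14 → {'r': 8, 'd': 10, 'u': 14, 'x': 13}
del 'u' → {'r': 8, 'd': 10, 'x': 13}
tbl['c'] = 8 → {'r': 8, 'd': 10, 'x': 13, 'c': 8}

{'r': 8, 'd': 10, 'x': 13, 'c': 8}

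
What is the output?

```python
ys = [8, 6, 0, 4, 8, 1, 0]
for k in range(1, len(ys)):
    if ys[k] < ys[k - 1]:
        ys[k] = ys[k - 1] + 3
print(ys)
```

k=1: 6<8, ys[1] = 8+3 = 11 → [8, 11, 0, 4, 8, 1, 0]
k=2: 0<11, ys[2] = 11+3 = 14 → [8, 11, 14, 4, 8, 1, 0]
k=3: 4<14, ys[3] = 14+3 = 17 → [8, 11, 14, 17, 8, 1, 0]
k=4: 8<17, ys[4] = 17+3 = 20 → [8, 11, 14, 17, 20, 1, 0]
k=5: 1<20, ys[5] = 20+3 = 23 → [8, 11, 14, 17, 20, 23, 0]
k=6: 0<23, ys[6] = 23+3 = 26 → [8, 11, 14, 17, 20, 23, 26]

[8, 11, 14, 17, 20, 23, 26]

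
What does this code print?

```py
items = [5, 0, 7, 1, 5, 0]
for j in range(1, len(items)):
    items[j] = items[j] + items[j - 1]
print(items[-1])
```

j=1: items[1] = 0+5 = 5 → [5, 5, 7, 1, 5, 0]
j=2: items[2] = 7+5 = 12 → [5, 5, 12, 1, 5, 0]
j=3: items[3] = 1+12 = 13 → [5, 5, 12, 13, 5, 0]
j=4: items[4] = 5+13 = 18 → [5, 5, 12, 13, 18, 0]
j=5: items[5] = 0+18 = 18 → [5, 5, 12, 13, 18, 18]

18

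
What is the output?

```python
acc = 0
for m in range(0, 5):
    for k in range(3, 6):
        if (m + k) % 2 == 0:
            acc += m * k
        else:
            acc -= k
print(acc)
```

24

m=0,k=3: odd sum, acc = 0-3 = -3
m=0,k=4: even sum, acc = (-3)+0 = -3
m=0,k=5: odd sum, acc = (-3)-5 = -8
m=1,k=3: even sum, acc = (-8)+3 = -5
m=1,k=4: odd sum, acc = (-5)-4 = -9
m=1,k=5: even sum, acc = (-9)+5 = -4
m=2,k=3: odd sum, acc = (-4)-3 = -7
m=2,k=4: even sum, acc = (-7)+8 = 1
m=2,k=5: odd sum, acc = 1-5 = -4
m=3,k=3: even sum, acc = (-4)+9 = 5
m=3,k=4: odd sum, acc = 5-4 = 1
m=3,k=5: even sum, acc = 1+15 = 16
m=4,k=3: odd sum, acc = 16-3 = 13
m=4,k=4: even sum, acc = 13+16 = 29
m=4,k=5: odd sum, acc = 29-5 = 24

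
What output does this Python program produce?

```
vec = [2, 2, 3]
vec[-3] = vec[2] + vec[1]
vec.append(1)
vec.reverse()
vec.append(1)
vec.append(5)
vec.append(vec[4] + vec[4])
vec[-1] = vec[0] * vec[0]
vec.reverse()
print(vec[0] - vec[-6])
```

-4

vec[-3] = vec[2]+vec[1] = 3+2 = 5 → [5, 2, 3]
append 1 → [5, 2, 3, 1]
reverse → [1, 3, 2, 5]
append 1 → [1, 3, 2, 5, 1]
append 5 → [1, 3, 2, 5, 1, 5]
append vec[4]+vec[4] = 1+1 = 2 → [1, 3, 2, 5, 1, 5, 2]
vec[-1] = vec[0]*vec[0] = 1*1 = 1 → [1, 3, 2, 5, 1, 5, 1]
reverse → [1, 5, 1, 5, 2, 3, 1]
vec[0]-vec[-6] = 1-5 = -4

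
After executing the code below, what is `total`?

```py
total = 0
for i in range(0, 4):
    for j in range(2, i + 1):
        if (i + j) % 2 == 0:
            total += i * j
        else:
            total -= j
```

i=2,j=2: even sum, total = 0+4 = 4
i=3,j=2: odd sum, total = 4-2 = 2
i=3,j=3: even sum, total = 2+9 = 11

11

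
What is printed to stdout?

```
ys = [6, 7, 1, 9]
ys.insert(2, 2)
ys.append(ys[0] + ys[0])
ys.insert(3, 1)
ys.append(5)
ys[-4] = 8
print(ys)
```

insert 2 at 2 → [6, 7, 2, 1, 9]
append ys[0]+ys[0] = 6+6 = 12 → [6, 7, 2, 1, 9, 12]
insert 1 at 3 → [6, 7, 2, 1, 1, 9, 12]
append 5 → [6, 7, 2, 1, 1, 9, 12, 5]
ys[-4] = 8 → [6, 7, 2, 1, 8, 9, 12, 5]

[6, 7, 2, 1, 8, 9, 12, 5]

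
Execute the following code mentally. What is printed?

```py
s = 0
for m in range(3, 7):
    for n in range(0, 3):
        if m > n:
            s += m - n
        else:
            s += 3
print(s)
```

42

m=3,n=0: 3>0, s = 0+3 = 3
m=3,n=1: 3>1, s = 3+2 = 5
m=3,n=2: 3>2, s = 5+1 = 6
m=4,n=0: 4>0, s = 6+4 = 10
m=4,n=1: 4>1, s = 10+3 = 13
m=4,n=2: 4>2, s = 13+2 = 15
m=5,n=0: 5>0, s = 15+5 = 20
m=5,n=1: 5>1, s = 20+4 = 24
m=5,n=2: 5>2, s = 24+3 = 27
m=6,n=0: 6>0, s = 27+6 = 33
m=6,n=1: 6>1, s = 33+5 = 38
m=6,n=2: 6>2, s = 38+4 = 42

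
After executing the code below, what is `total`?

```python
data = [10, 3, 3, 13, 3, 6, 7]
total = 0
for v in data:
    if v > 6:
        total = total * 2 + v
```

v=10: >6, total = 0*2+10 = 10
v=3: not >6
v=3: not >6
v=13: >6, total = 10*2+13 = 33
v=3: not >6
v=6: not >6
v=7: >6, total = 33*2+7 = 73

73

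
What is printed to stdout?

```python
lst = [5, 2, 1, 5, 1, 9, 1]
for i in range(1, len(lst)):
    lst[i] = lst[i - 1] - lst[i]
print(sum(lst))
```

-24

i=1: lst[1] = 5-2 = 3 → [5, 3, 1, 5, 1, 9, 1]
i=2: lst[2] = 3-1 = 2 → [5, 3, 2, 5, 1, 9, 1]
i=3: lst[3] = 2-5 = -3 → [5, 3, 2, -3, 1, 9, 1]
i=4: lst[4] = (-3)-1 = -4 → [5, 3, 2, -3, -4, 9, 1]
i=5: lst[5] = (-4)-9 = -13 → [5, 3, 2, -3, -4, -13, 1]
i=6: lst[6] = (-13)-1 = -14 → [5, 3, 2, -3, -4, -13, -14]
sum = -24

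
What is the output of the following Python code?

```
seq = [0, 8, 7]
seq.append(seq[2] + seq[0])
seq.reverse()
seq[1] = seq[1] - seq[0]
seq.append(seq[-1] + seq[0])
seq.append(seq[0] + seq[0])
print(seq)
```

[7, 0, 8, 0, 7, 14]

append seq[2]+seq[0] = 7+0 = 7 → [0, 8, 7, 7]
reverse → [7, 7, 8, 0]
seq[1] = seq[1]-seq[0] = 7-7 = 0 → [7, 0, 8, 0]
append seq[-1]+seq[0] = 0+7 = 7 → [7, 0, 8, 0, 7]
append seq[0]+seq[0] = 7+7 = 14 → [7, 0, 8, 0, 7, 14]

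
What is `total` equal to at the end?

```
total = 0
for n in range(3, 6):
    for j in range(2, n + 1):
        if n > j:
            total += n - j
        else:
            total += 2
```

n=3,j=2: 3>2, total = 0+1 = 1
n=3,j=3: not 3>3, total = 1+2 = 3
n=4,j=2: 4>2, total = 3+2 = 5
n=4,j=3: 4>3, total = 5+1 = 6
n=4,j=4: not 4>4, total = 6+2 = 8
n=5,j=2: 5>2, total = 8+3 = 11
n=5,j=3: 5>3, total = 11+2 = 13
n=5,j=4: 5>4, total = 13+1 = 14
n=5,j=5: not 5>5, total = 14+2 = 16

16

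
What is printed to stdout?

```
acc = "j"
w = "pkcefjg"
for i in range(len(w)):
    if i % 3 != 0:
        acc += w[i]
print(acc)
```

jkcfj

i=0: skip
i=1: add 'k' → 'jk'
i=2: add 'c' → 'jkc'
i=3: skip
i=4: add 'f' → 'jkcf'
i=5: add 'j' → 'jkcfj'
i=6: skip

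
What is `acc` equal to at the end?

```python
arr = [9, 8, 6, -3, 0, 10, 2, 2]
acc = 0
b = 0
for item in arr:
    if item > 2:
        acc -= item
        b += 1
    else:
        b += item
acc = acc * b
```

item=9: >2, acc = 0-9 = -9; b=1
item=8: >2, acc = (-9)-8 = -17; b=2
item=6: >2, acc = (-17)-6 = -23; b=3
item=-3: not >2; b=0
item=0: not >2; b=0
item=10: >2, acc = (-23)-10 = -33; b=1
item=2: not >2; b=3
item=2: not >2; b=5
acc*b = (-33)*5 = -165

-165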